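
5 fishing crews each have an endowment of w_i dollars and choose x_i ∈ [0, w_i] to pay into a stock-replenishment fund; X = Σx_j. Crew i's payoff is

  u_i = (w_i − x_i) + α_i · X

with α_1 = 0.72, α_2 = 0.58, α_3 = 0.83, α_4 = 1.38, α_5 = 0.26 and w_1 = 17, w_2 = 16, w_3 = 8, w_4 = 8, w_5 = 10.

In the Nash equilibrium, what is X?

∂u_i/∂x_i = α_i − 1, so crew i contributes w_i if α_i > 1, else 0.
α_i > 1 for i ∈ {4}; NE contributions (0, 0, 0, 8, 0), X = 8.

8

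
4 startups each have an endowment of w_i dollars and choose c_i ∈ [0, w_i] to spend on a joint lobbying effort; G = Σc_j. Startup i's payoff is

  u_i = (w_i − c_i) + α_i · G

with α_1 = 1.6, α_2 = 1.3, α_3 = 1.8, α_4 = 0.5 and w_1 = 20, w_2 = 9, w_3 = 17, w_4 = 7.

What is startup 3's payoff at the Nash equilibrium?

82.8

∂u_i/∂c_i = α_i − 1, so startup i contributes w_i if α_i > 1, else 0.
α_i > 1 for i ∈ {1, 2, 3}; NE contributions (20, 9, 17, 0), G = 46.
u_3 = (17 − 17) + 1.8·46 = 82.8.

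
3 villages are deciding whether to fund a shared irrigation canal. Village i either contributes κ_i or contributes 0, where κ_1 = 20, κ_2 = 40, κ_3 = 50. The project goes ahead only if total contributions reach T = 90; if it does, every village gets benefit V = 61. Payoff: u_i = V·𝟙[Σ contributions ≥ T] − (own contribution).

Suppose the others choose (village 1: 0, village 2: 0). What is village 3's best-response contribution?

Others' total = 0. Even contributing 50 gives 50 < 90: no benefit either way.
Best response: 0.

0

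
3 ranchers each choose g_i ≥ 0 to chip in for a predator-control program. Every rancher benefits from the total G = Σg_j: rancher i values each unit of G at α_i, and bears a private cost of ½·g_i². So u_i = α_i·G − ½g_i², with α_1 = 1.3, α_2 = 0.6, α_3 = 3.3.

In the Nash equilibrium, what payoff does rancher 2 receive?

Rancher i's FOC: ∂u_i/∂g_i = α_i − g_i = 0, so g_i* = α_i.
NE contributions = (1.3, 0.6, 3.3); G = 5.2.
u_2 = α_2·G − ½·(g_2)² = 0.6·5.2 − ½·0.6² = 2.94.

2.94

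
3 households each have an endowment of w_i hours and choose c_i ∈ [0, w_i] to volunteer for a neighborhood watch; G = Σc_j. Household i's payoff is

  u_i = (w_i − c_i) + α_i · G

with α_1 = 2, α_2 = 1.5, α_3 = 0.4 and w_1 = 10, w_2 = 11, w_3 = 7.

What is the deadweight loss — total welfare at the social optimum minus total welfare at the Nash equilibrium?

20.3

∂u_i/∂c_i = α_i − 1, so household i contributes w_i if α_i > 1, else 0.
α_i > 1 for i ∈ {1, 2}; NE contributions (10, 11, 0), G = 21.
W^NE = Σw_i − G^NE + (Σα_i)·G^NE = 28 + 2.9·21 = 88.9.
Planner: ∂(Σu_j)/∂c_i = Σα_j − 1 = 2.9 > 0, so everyone contributes w_i; G^SO = 28, W^SO = 28 + 2.9·28 = 109.2.
Deadweight loss = 20.3.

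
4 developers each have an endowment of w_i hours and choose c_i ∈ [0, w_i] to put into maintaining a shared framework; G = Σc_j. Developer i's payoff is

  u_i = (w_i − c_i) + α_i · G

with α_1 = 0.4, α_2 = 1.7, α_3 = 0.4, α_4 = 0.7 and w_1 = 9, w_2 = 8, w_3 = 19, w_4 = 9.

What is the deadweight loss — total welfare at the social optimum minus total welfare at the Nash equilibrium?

81.4

∂u_i/∂c_i = α_i − 1, so developer i contributes w_i if α_i > 1, else 0.
α_i > 1 for i ∈ {2}; NE contributions (0, 8, 0, 0), G = 8.
W^NE = Σw_i − G^NE + (Σα_i)·G^NE = 45 + 2.2·8 = 62.6.
Planner: ∂(Σu_j)/∂c_i = Σα_j − 1 = 2.2 > 0, so everyone contributes w_i; G^SO = 45, W^SO = 45 + 2.2·45 = 144.
Deadweight loss = 81.4.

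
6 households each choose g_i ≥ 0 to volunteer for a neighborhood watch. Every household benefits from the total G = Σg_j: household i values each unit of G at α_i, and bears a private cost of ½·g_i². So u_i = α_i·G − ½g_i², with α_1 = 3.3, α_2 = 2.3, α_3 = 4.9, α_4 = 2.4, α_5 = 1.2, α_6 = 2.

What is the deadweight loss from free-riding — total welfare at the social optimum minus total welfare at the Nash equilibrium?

Household i's FOC: ∂u_i/∂g_i = α_i − g_i = 0, so g_i* = α_i.
NE contributions = (3.3, 2.3, 4.9, 2.4, 1.2, 2); G = 16.1.
W^NE = (Σα)·G − ½Σα_i² = 16.1² − ½·51.39 = 233.515.
Planner sets g_i = Σα_j = 16.1 for every i, so G^SO = 6·16.1 = 96.6.
W^SO = (Σα)·G^SO − ½·6·(Σα)² = (6/2)·16.1² = 777.63.
Deadweight loss = W^SO − W^NE = 544.115.

544.115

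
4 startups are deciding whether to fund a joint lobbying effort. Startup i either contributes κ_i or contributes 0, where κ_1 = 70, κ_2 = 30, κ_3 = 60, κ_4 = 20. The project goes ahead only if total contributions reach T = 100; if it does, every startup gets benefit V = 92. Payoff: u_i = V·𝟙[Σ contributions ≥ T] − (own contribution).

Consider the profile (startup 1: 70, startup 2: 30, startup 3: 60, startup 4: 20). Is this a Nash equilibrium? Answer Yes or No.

Total = 180 ≥ 100: provided.
Startup 1 (pledges 70, payoff 22): dropping to 0 → total 110, payoff 92. Profitable deviation.

No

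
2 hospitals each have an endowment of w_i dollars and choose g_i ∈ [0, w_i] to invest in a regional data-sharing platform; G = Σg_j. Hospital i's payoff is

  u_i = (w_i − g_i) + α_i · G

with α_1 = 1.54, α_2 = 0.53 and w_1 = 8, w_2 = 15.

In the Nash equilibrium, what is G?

∂u_i/∂g_i = α_i − 1, so hospital i contributes w_i if α_i > 1, else 0.
α_i > 1 for i ∈ {1}; NE contributions (8, 0), G = 8.

8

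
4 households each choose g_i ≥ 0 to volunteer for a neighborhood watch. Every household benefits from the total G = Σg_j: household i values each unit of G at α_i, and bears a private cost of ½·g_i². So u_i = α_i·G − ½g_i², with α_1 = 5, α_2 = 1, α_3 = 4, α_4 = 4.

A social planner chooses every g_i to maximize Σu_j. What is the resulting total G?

Planner FOC: ∂(Σu_j)/∂g_i = (Σα_j) − g_i = 0, so g_i^SO = Σα_j = 14 for every i; G^SO = 56.

56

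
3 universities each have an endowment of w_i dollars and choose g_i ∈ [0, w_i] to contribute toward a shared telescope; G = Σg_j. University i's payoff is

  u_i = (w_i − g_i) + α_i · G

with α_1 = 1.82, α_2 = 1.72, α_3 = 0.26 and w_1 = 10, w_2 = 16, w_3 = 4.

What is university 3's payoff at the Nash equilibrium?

∂u_i/∂g_i = α_i − 1, so university i contributes w_i if α_i > 1, else 0.
α_i > 1 for i ∈ {1, 2}; NE contributions (10, 16, 0), G = 26.
u_3 = (4 − 0) + 0.26·26 = 10.76.

10.76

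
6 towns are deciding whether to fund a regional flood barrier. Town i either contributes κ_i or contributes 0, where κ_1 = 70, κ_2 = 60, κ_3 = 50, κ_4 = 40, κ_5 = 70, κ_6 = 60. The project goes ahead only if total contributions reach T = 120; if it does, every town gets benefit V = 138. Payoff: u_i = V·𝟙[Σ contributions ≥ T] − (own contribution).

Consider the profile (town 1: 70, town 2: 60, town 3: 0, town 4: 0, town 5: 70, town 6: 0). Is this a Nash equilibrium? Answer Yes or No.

Total = 200 ≥ 120: provided.
Town 1 (pledges 70, payoff 68): dropping to 0 → total 130, payoff 138. Profitable deviation.

No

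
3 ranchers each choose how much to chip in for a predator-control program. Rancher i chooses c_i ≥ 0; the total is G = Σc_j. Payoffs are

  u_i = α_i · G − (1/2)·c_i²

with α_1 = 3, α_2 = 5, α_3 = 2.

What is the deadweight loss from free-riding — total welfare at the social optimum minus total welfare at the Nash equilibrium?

69

Rancher i's FOC: ∂u_i/∂c_i = α_i − c_i = 0, so c_i* = α_i.
NE contributions = (3, 5, 2); G = 10.
W^NE = (Σα)·G − ½Σα_i² = 10² − ½·38 = 81.
Planner sets c_i = Σα_j = 10 for every i, so G^SO = 3·10 = 30.
W^SO = (Σα)·G^SO − ½·3·(Σα)² = (3/2)·10² = 150.
Deadweight loss = W^SO − W^NE = 69.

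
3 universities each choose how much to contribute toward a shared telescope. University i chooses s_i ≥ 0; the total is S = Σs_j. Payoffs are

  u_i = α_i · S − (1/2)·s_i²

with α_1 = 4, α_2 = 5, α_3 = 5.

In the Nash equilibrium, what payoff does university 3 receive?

University i's FOC: ∂u_i/∂s_i = α_i − s_i = 0, so s_i* = α_i.
NE contributions = (4, 5, 5); S = 14.
u_3 = α_3·S − ½·(s_3)² = 5·14 − ½·5² = 57.5.

57.5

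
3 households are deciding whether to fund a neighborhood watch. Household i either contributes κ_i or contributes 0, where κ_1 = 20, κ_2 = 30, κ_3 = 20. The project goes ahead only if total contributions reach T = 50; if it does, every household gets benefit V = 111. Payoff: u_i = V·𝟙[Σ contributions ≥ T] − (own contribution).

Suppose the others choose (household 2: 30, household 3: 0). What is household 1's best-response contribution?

Others' total = 30. Contributing 20 brings total to 50 ≥ 50: gain V − κ_1 = 91.
Best response: 20.

20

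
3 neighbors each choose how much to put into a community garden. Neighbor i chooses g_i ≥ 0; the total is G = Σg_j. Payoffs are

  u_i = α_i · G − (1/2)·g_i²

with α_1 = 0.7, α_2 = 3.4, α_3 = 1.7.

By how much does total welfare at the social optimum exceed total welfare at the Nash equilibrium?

Neighbor i's FOC: ∂u_i/∂g_i = α_i − g_i = 0, so g_i* = α_i.
NE contributions = (0.7, 3.4, 1.7); G = 5.8.
W^NE = (Σα)·G − ½Σα_i² = 5.8² − ½·14.94 = 26.17.
Planner sets g_i = Σα_j = 5.8 for every i, so G^SO = 3·5.8 = 17.4.
W^SO = (Σα)·G^SO − ½·3·(Σα)² = (3/2)·5.8² = 50.46.
Deadweight loss = W^SO − W^NE = 24.29.

24.29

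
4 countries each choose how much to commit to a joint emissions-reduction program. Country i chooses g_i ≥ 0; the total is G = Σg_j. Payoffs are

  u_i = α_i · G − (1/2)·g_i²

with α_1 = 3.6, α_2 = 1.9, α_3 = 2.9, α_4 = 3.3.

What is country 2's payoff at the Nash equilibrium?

20.425

Country i's FOC: ∂u_i/∂g_i = α_i − g_i = 0, so g_i* = α_i.
NE contributions = (3.6, 1.9, 2.9, 3.3); G = 11.7.
u_2 = α_2·G − ½·(g_2)² = 1.9·11.7 − ½·1.9² = 20.425.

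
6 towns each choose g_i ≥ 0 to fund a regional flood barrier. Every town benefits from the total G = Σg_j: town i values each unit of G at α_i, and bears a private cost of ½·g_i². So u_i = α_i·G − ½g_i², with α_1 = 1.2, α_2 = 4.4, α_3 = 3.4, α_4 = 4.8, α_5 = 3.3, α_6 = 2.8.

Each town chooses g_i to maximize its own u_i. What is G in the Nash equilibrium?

19.9

Town i's FOC: ∂u_i/∂g_i = α_i − g_i = 0, so g_i* = α_i.
NE contributions = (1.2, 4.4, 3.4, 4.8, 3.3, 2.8); G = 19.9.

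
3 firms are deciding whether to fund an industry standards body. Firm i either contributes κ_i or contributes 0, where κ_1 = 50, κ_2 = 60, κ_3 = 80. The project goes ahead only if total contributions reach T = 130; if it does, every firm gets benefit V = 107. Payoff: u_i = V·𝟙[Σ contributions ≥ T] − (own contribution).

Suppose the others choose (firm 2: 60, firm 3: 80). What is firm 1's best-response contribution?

Others' total = 140 ≥ 130; contributing adds cost 50 for no extra benefit.
Best response: 0.

0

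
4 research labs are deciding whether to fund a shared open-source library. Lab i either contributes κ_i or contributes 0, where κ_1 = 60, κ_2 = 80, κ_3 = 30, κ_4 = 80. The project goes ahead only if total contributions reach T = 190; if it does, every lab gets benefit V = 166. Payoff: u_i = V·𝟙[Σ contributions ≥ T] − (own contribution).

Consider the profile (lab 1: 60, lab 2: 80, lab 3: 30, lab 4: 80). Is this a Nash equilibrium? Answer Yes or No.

No

Total = 250 ≥ 190: provided.
Lab 1 (pledges 60, payoff 106): dropping to 0 → total 190, payoff 166. Profitable deviation.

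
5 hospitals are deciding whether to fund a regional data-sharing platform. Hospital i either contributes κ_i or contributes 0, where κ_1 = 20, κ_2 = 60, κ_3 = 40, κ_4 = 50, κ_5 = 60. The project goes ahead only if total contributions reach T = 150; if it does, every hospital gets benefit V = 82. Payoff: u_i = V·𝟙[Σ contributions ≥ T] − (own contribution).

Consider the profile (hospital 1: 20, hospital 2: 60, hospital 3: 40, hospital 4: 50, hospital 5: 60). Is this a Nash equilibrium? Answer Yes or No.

No

Total = 230 ≥ 150: provided.
Hospital 1 (pledges 20, payoff 62): dropping to 0 → total 210, payoff 82. Profitable deviation.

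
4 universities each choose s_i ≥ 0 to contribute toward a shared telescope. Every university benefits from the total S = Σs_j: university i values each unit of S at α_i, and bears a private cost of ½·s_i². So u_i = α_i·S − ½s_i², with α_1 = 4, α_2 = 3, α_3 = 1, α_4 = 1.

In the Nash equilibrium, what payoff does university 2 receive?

22.5

University i's FOC: ∂u_i/∂s_i = α_i − s_i = 0, so s_i* = α_i.
NE contributions = (4, 3, 1, 1); S = 9.
u_2 = α_2·S − ½·(s_2)² = 3·9 − ½·3² = 22.5.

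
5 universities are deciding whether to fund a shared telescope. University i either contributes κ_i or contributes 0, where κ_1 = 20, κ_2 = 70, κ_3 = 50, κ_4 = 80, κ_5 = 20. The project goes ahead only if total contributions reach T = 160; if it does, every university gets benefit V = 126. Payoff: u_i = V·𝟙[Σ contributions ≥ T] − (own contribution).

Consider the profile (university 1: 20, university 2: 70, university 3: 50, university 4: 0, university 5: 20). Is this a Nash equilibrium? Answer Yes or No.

Yes

Total = 160 ≥ 160: provided.
University 1 (pledges 20, payoff 106): dropping to 0 → total 140, payoff 0. No gain.
University 2 (pledges 70, payoff 56): dropping to 0 → total 90, payoff 0. No gain.
University 3 (pledges 50, payoff 76): dropping to 0 → total 110, payoff 0. No gain.
University 4 (pledges 0, payoff 126): pledging 80 → total 240, payoff 46. No gain.
University 5 (pledges 20, payoff 106): dropping to 0 → total 140, payoff 0. No gain.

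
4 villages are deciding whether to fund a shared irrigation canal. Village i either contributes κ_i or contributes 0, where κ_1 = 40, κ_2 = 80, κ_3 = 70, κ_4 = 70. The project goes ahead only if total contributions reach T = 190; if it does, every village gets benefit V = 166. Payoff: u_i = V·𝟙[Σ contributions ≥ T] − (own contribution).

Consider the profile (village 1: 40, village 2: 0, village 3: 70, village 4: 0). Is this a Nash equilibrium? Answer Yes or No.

Total = 110 < 190: not provided.
Village 1 (pledges 40, payoff -40): dropping to 0 → total 70, payoff 0. Profitable deviation.

No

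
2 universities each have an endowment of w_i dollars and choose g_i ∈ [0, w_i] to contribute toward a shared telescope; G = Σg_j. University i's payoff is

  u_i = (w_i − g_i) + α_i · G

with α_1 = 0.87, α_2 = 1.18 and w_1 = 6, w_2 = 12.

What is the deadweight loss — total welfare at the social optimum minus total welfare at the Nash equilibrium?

∂u_i/∂g_i = α_i − 1, so university i contributes w_i if α_i > 1, else 0.
α_i > 1 for i ∈ {2}; NE contributions (0, 12), G = 12.
W^NE = Σw_i − G^NE + (Σα_i)·G^NE = 18 + 1.05·12 = 30.6.
Planner: ∂(Σu_j)/∂g_i = Σα_j − 1 = 1.05 > 0, so everyone contributes w_i; G^SO = 18, W^SO = 18 + 1.05·18 = 36.9.
Deadweight loss = 6.3.

6.3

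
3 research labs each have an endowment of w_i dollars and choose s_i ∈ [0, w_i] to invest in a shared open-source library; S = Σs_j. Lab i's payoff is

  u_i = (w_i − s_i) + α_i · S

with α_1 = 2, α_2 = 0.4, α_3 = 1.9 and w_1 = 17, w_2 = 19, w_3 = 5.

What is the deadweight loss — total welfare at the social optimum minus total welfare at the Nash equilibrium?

∂u_i/∂s_i = α_i − 1, so lab i contributes w_i if α_i > 1, else 0.
α_i > 1 for i ∈ {1, 3}; NE contributions (17, 0, 5), S = 22.
W^NE = Σw_i − S^NE + (Σα_i)·S^NE = 41 + 3.3·22 = 113.6.
Planner: ∂(Σu_j)/∂s_i = Σα_j − 1 = 3.3 > 0, so everyone contributes w_i; S^SO = 41, W^SO = 41 + 3.3·41 = 176.3.
Deadweight loss = 62.7.

62.7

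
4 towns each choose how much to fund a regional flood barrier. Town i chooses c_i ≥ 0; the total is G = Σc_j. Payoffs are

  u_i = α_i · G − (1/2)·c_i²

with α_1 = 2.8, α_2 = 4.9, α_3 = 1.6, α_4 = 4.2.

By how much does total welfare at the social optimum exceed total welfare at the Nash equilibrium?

208.275

Town i's FOC: ∂u_i/∂c_i = α_i − c_i = 0, so c_i* = α_i.
NE contributions = (2.8, 4.9, 1.6, 4.2); G = 13.5.
W^NE = (Σα)·G − ½Σα_i² = 13.5² − ½·52.05 = 156.225.
Planner sets c_i = Σα_j = 13.5 for every i, so G^SO = 4·13.5 = 54.
W^SO = (Σα)·G^SO − ½·4·(Σα)² = (4/2)·13.5² = 364.5.
Deadweight loss = W^SO − W^NE = 208.275.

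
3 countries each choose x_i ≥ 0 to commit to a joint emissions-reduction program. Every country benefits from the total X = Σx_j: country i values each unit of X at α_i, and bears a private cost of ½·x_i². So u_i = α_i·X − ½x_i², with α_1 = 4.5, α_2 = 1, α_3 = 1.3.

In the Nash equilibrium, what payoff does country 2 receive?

6.3

Country i's FOC: ∂u_i/∂x_i = α_i − x_i = 0, so x_i* = α_i.
NE contributions = (4.5, 1, 1.3); X = 6.8.
u_2 = α_2·X − ½·(x_2)² = 1·6.8 − ½·1² = 6.3.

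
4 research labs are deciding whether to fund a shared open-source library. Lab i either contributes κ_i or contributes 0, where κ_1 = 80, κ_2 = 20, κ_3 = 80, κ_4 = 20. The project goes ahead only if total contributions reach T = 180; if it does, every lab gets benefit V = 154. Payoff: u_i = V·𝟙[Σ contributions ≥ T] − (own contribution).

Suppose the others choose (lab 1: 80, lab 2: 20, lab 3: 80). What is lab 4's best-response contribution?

Others' total = 180 ≥ 180; contributing adds cost 20 for no extra benefit.
Best response: 0.

0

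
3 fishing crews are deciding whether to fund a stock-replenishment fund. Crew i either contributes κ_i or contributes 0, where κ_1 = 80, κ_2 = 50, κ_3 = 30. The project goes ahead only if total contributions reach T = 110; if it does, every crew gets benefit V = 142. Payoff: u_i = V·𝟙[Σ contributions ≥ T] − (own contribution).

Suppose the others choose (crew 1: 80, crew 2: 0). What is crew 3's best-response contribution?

30

Others' total = 80. Contributing 30 brings total to 110 ≥ 110: gain V − κ_3 = 112.
Best response: 30.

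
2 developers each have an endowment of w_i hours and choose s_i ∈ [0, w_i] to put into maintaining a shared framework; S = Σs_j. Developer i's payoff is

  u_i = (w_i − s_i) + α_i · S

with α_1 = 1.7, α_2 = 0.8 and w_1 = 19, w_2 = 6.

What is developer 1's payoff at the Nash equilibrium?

∂u_i/∂s_i = α_i − 1, so developer i contributes w_i if α_i > 1, else 0.
α_i > 1 for i ∈ {1}; NE contributions (19, 0), S = 19.
u_1 = (19 − 19) + 1.7·19 = 32.3.

32.3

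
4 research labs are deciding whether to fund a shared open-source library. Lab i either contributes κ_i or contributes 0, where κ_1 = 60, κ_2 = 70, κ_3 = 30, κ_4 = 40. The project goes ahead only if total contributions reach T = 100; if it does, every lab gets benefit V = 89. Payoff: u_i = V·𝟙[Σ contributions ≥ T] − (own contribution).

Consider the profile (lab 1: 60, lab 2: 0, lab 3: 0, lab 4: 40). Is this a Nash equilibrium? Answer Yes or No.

Total = 100 ≥ 100: provided.
Lab 1 (pledges 60, payoff 29): dropping to 0 → total 40, payoff 0. No gain.
Lab 2 (pledges 0, payoff 89): pledging 70 → total 170, payoff 19. No gain.
Lab 3 (pledges 0, payoff 89): pledging 30 → total 130, payoff 59. No gain.
Lab 4 (pledges 40, payoff 49): dropping to 0 → total 60, payoff 0. No gain.

Yes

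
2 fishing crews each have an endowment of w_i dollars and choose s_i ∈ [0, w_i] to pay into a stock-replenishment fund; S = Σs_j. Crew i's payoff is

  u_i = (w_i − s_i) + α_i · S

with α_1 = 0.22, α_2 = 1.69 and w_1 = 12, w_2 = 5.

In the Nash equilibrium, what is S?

5

∂u_i/∂s_i = α_i − 1, so crew i contributes w_i if α_i > 1, else 0.
α_i > 1 for i ∈ {2}; NE contributions (0, 5), S = 5.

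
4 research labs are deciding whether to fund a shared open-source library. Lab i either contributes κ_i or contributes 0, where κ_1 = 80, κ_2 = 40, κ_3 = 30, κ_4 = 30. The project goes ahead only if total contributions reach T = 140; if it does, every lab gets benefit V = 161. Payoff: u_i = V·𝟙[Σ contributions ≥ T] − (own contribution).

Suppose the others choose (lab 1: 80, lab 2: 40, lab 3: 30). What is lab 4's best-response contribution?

0

Others' total = 150 ≥ 140; contributing adds cost 30 for no extra benefit.
Best response: 0.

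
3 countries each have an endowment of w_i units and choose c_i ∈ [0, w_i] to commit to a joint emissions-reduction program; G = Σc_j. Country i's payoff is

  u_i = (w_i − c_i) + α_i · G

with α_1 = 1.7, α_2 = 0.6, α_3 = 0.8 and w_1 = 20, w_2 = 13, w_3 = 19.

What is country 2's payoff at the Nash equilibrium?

∂u_i/∂c_i = α_i − 1, so country i contributes w_i if α_i > 1, else 0.
α_i > 1 for i ∈ {1}; NE contributions (20, 0, 0), G = 20.
u_2 = (13 − 0) + 0.6·20 = 25.

25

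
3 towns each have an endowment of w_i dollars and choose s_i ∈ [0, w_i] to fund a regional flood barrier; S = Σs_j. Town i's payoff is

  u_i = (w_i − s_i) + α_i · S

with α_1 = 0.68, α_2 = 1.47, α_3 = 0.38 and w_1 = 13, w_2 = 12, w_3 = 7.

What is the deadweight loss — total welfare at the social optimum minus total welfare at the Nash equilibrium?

∂u_i/∂s_i = α_i − 1, so town i contributes w_i if α_i > 1, else 0.
α_i > 1 for i ∈ {2}; NE contributions (0, 12, 0), S = 12.
W^NE = Σw_i − S^NE + (Σα_i)·S^NE = 32 + 1.53·12 = 50.36.
Planner: ∂(Σu_j)/∂s_i = Σα_j − 1 = 1.53 > 0, so everyone contributes w_i; S^SO = 32, W^SO = 32 + 1.53·32 = 80.96.
Deadweight loss = 30.6.

30.6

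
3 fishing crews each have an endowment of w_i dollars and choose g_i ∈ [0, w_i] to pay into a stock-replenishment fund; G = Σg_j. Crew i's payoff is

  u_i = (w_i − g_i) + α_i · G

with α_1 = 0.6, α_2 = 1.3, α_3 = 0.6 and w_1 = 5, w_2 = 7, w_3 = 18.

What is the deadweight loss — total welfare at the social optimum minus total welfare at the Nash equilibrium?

34.5

∂u_i/∂g_i = α_i − 1, so crew i contributes w_i if α_i > 1, else 0.
α_i > 1 for i ∈ {2}; NE contributions (0, 7, 0), G = 7.
W^NE = Σw_i − G^NE + (Σα_i)·G^NE = 30 + 1.5·7 = 40.5.
Planner: ∂(Σu_j)/∂g_i = Σα_j − 1 = 1.5 > 0, so everyone contributes w_i; G^SO = 30, W^SO = 30 + 1.5·30 = 75.
Deadweight loss = 34.5.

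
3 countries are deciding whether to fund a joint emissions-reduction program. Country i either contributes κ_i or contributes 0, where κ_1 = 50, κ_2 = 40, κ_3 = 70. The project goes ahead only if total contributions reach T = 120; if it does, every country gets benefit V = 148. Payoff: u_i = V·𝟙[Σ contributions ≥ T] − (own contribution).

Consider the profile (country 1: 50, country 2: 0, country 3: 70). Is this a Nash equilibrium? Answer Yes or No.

Total = 120 ≥ 120: provided.
Country 1 (pledges 50, payoff 98): dropping to 0 → total 70, payoff 0. No gain.
Country 2 (pledges 0, payoff 148): pledging 40 → total 160, payoff 108. No gain.
Country 3 (pledges 70, payoff 78): dropping to 0 → total 50, payoff 0. No gain.

Yes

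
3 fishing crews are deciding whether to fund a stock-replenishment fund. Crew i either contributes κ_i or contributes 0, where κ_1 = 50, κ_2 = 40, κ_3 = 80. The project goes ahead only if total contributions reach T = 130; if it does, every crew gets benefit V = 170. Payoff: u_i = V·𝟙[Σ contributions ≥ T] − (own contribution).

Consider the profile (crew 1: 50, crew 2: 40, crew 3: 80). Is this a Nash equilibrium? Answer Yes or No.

No

Total = 170 ≥ 130: provided.
Crew 1 (pledges 50, payoff 120): dropping to 0 → total 120, payoff 0. No gain.
Crew 2 (pledges 40, payoff 130): dropping to 0 → total 130, payoff 170. Profitable deviation.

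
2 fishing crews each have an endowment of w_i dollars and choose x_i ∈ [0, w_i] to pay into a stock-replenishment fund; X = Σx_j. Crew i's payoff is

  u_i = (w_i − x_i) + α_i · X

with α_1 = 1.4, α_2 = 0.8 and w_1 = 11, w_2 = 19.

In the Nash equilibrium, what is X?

11

∂u_i/∂x_i = α_i − 1, so crew i contributes w_i if α_i > 1, else 0.
α_i > 1 for i ∈ {1}; NE contributions (11, 0), X = 11.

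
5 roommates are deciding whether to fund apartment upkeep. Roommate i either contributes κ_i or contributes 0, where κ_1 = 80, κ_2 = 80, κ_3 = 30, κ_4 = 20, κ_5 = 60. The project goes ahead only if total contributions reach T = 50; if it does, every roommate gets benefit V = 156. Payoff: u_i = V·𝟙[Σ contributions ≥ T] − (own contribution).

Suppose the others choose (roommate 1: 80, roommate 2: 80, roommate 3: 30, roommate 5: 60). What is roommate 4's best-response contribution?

Others' total = 250 ≥ 50; contributing adds cost 20 for no extra benefit.
Best response: 0.

0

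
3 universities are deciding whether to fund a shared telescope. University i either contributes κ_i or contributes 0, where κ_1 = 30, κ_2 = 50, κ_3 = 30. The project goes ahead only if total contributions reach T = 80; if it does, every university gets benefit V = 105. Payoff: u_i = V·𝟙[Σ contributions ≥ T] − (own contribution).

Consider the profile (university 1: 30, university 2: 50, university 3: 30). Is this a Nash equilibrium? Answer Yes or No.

Total = 110 ≥ 80: provided.
University 1 (pledges 30, payoff 75): dropping to 0 → total 80, payoff 105. Profitable deviation.

No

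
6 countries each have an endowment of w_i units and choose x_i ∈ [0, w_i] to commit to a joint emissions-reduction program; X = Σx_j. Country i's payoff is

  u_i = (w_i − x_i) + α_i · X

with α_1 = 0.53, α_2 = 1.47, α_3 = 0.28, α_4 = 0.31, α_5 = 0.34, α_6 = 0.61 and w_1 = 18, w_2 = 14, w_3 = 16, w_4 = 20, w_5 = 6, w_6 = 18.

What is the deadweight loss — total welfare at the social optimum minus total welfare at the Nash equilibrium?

∂u_i/∂x_i = α_i − 1, so country i contributes w_i if α_i > 1, else 0.
α_i > 1 for i ∈ {2}; NE contributions (0, 14, 0, 0, 0, 0), X = 14.
W^NE = Σw_i − X^NE + (Σα_i)·X^NE = 92 + 2.54·14 = 127.56.
Planner: ∂(Σu_j)/∂x_i = Σα_j − 1 = 2.54 > 0, so everyone contributes w_i; X^SO = 92, W^SO = 92 + 2.54·92 = 325.68.
Deadweight loss = 198.12.

198.12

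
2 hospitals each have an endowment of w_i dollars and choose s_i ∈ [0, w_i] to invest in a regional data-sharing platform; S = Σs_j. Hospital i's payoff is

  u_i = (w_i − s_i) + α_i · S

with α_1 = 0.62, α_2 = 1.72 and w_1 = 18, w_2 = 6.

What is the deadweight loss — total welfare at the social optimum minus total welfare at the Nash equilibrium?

24.12

∂u_i/∂s_i = α_i − 1, so hospital i contributes w_i if α_i > 1, else 0.
α_i > 1 for i ∈ {2}; NE contributions (0, 6), S = 6.
W^NE = Σw_i − S^NE + (Σα_i)·S^NE = 24 + 1.34·6 = 32.04.
Planner: ∂(Σu_j)/∂s_i = Σα_j − 1 = 1.34 > 0, so everyone contributes w_i; S^SO = 24, W^SO = 24 + 1.34·24 = 56.16.
Deadweight loss = 24.12.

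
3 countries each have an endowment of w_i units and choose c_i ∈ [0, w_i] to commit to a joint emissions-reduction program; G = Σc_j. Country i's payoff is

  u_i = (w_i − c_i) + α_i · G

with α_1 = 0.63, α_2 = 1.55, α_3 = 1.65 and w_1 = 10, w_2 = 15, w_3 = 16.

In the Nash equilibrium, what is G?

∂u_i/∂c_i = α_i − 1, so country i contributes w_i if α_i > 1, else 0.
α_i > 1 for i ∈ {2, 3}; NE contributions (0, 15, 16), G = 31.

31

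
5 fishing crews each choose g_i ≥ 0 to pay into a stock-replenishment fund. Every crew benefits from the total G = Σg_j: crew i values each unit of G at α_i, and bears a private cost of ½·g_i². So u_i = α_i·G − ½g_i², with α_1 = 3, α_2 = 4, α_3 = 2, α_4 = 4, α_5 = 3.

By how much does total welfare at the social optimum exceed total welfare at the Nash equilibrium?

411

Crew i's FOC: ∂u_i/∂g_i = α_i − g_i = 0, so g_i* = α_i.
NE contributions = (3, 4, 2, 4, 3); G = 16.
W^NE = (Σα)·G − ½Σα_i² = 16² − ½·54 = 229.
Planner sets g_i = Σα_j = 16 for every i, so G^SO = 5·16 = 80.
W^SO = (Σα)·G^SO − ½·5·(Σα)² = (5/2)·16² = 640.
Deadweight loss = W^SO − W^NE = 411.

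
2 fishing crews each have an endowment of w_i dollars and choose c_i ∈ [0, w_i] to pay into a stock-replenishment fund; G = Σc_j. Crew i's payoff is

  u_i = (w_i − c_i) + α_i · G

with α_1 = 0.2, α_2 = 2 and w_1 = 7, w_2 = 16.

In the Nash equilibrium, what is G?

∂u_i/∂c_i = α_i − 1, so crew i contributes w_i if α_i > 1, else 0.
α_i > 1 for i ∈ {2}; NE contributions (0, 16), G = 16.

16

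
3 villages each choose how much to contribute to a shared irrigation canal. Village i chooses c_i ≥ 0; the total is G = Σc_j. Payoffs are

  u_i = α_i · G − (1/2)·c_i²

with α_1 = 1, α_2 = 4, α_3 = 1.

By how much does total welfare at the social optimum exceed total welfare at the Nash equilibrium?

27

Village i's FOC: ∂u_i/∂c_i = α_i − c_i = 0, so c_i* = α_i.
NE contributions = (1, 4, 1); G = 6.
W^NE = (Σα)·G − ½Σα_i² = 6² − ½·18 = 27.
Planner sets c_i = Σα_j = 6 for every i, so G^SO = 3·6 = 18.
W^SO = (Σα)·G^SO − ½·3·(Σα)² = (3/2)·6² = 54.
Deadweight loss = W^SO − W^NE = 27.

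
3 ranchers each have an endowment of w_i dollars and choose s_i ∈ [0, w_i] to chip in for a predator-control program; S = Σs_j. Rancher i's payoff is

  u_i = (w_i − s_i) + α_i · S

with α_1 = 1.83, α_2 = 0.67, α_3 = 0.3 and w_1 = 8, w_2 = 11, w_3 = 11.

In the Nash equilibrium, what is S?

∂u_i/∂s_i = α_i − 1, so rancher i contributes w_i if α_i > 1, else 0.
α_i > 1 for i ∈ {1}; NE contributions (8, 0, 0), S = 8.

8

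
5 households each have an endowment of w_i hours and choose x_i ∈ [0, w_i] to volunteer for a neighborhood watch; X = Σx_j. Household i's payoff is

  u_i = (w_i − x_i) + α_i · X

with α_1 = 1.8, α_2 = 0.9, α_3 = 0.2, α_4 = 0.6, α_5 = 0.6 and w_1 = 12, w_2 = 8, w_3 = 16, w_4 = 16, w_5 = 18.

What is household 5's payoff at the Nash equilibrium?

25.2

∂u_i/∂x_i = α_i − 1, so household i contributes w_i if α_i > 1, else 0.
α_i > 1 for i ∈ {1}; NE contributions (12, 0, 0, 0, 0), X = 12.
u_5 = (18 − 0) + 0.6·12 = 25.2.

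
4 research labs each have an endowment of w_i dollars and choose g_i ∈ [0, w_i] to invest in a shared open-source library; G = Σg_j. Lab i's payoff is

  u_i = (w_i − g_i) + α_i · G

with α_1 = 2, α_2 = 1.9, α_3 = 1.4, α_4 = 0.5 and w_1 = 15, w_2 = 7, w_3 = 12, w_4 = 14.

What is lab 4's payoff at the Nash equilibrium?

31

∂u_i/∂g_i = α_i − 1, so lab i contributes w_i if α_i > 1, else 0.
α_i > 1 for i ∈ {1, 2, 3}; NE contributions (15, 7, 12, 0), G = 34.
u_4 = (14 − 0) + 0.5·34 = 31.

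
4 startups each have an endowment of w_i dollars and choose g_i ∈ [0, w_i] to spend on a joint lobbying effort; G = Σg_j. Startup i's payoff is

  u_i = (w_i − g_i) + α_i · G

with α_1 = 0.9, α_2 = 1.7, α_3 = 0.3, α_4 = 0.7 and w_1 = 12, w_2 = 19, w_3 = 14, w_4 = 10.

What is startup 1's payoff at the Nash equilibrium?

29.1

∂u_i/∂g_i = α_i − 1, so startup i contributes w_i if α_i > 1, else 0.
α_i > 1 for i ∈ {2}; NE contributions (0, 19, 0, 0), G = 19.
u_1 = (12 − 0) + 0.9·19 = 29.1.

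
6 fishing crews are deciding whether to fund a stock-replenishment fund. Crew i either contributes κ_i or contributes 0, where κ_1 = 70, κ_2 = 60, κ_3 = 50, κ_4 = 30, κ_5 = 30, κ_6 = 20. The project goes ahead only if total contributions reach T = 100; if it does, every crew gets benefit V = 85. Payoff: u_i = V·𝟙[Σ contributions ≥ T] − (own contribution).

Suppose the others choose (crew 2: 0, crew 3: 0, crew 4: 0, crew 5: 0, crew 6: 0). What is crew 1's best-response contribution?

Others' total = 0. Even contributing 70 gives 70 < 100: no benefit either way.
Best response: 0.

0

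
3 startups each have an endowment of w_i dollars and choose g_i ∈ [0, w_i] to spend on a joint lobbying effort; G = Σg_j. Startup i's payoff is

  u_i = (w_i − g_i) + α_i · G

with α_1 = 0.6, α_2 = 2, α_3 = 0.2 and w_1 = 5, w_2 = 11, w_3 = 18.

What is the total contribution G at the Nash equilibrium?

11

∂u_i/∂g_i = α_i − 1, so startup i contributes w_i if α_i > 1, else 0.
α_i > 1 for i ∈ {2}; NE contributions (0, 11, 0), G = 11.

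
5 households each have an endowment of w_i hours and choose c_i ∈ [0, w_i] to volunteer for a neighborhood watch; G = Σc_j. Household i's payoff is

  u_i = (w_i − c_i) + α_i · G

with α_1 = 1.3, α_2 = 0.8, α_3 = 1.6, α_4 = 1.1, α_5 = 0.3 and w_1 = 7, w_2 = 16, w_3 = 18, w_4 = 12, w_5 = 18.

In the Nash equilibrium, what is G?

∂u_i/∂c_i = α_i − 1, so household i contributes w_i if α_i > 1, else 0.
α_i > 1 for i ∈ {1, 3, 4}; NE contributions (7, 0, 18, 12, 0), G = 37.

37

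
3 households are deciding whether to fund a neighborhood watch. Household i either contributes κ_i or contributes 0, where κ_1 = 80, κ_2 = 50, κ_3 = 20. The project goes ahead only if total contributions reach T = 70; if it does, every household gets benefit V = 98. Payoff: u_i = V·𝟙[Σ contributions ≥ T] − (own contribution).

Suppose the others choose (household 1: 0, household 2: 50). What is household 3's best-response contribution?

Others' total = 50. Contributing 20 brings total to 70 ≥ 70: gain V − κ_3 = 78.
Best response: 20.

20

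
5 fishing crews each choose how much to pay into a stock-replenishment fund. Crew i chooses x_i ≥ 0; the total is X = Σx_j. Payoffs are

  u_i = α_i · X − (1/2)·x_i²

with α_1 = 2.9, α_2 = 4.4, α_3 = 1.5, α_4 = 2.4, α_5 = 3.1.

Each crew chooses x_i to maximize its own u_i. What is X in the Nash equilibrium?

14.3

Crew i's FOC: ∂u_i/∂x_i = α_i − x_i = 0, so x_i* = α_i.
NE contributions = (2.9, 4.4, 1.5, 2.4, 3.1); X = 14.3.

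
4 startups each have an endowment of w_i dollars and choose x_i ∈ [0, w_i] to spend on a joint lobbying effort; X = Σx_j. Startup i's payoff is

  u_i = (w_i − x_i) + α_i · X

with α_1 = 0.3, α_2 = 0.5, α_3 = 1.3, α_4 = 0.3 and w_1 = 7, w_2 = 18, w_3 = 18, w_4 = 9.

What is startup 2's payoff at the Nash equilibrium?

∂u_i/∂x_i = α_i − 1, so startup i contributes w_i if α_i > 1, else 0.
α_i > 1 for i ∈ {3}; NE contributions (0, 0, 18, 0), X = 18.
u_2 = (18 − 0) + 0.5·18 = 27.

27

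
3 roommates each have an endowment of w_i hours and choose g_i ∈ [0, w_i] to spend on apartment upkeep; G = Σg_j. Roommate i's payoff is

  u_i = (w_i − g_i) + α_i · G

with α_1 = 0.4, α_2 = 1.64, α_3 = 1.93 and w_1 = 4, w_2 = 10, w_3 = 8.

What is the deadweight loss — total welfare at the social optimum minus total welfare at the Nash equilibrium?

∂u_i/∂g_i = α_i − 1, so roommate i contributes w_i if α_i > 1, else 0.
α_i > 1 for i ∈ {2, 3}; NE contributions (0, 10, 8), G = 18.
W^NE = Σw_i − G^NE + (Σα_i)·G^NE = 22 + 2.97·18 = 75.46.
Planner: ∂(Σu_j)/∂g_i = Σα_j − 1 = 2.97 > 0, so everyone contributes w_i; G^SO = 22, W^SO = 22 + 2.97·22 = 87.34.
Deadweight loss = 11.88.

11.88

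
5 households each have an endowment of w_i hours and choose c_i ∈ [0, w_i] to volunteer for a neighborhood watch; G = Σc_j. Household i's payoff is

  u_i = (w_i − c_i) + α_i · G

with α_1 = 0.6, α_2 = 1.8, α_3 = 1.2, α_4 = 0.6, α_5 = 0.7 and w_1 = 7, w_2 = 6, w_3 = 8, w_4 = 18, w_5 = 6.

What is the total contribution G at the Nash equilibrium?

∂u_i/∂c_i = α_i − 1, so household i contributes w_i if α_i > 1, else 0.
α_i > 1 for i ∈ {2, 3}; NE contributions (0, 6, 8, 0, 0), G = 14.

14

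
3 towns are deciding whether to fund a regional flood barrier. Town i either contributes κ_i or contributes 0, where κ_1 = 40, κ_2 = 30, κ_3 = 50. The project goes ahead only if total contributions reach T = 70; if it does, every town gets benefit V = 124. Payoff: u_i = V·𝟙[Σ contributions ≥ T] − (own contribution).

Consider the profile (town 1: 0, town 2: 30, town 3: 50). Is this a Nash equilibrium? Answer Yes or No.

Yes

Total = 80 ≥ 70: provided.
Town 1 (pledges 0, payoff 124): pledging 40 → total 120, payoff 84. No gain.
Town 2 (pledges 30, payoff 94): dropping to 0 → total 50, payoff 0. No gain.
Town 3 (pledges 50, payoff 74): dropping to 0 → total 30, payoff 0. No gain.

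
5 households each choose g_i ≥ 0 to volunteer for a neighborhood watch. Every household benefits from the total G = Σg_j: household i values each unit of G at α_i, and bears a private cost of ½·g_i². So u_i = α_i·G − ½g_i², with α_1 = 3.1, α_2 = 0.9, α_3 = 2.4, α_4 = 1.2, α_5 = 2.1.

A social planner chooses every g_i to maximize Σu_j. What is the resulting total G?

48.5

Planner FOC: ∂(Σu_j)/∂g_i = (Σα_j) − g_i = 0, so g_i^SO = Σα_j = 9.7 for every i; G^SO = 48.5.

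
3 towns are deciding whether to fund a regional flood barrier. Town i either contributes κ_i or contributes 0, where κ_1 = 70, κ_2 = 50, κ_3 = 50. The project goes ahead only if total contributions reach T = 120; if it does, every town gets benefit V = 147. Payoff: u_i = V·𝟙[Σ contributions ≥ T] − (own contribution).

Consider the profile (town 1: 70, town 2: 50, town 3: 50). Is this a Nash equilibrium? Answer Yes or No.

Total = 170 ≥ 120: provided.
Town 1 (pledges 70, payoff 77): dropping to 0 → total 100, payoff 0. No gain.
Town 2 (pledges 50, payoff 97): dropping to 0 → total 120, payoff 147. Profitable deviation.

No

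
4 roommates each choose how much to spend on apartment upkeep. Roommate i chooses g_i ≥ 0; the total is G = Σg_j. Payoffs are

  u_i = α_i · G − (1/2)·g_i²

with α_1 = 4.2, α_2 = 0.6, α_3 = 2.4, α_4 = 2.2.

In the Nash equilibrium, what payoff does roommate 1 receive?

Roommate i's FOC: ∂u_i/∂g_i = α_i − g_i = 0, so g_i* = α_i.
NE contributions = (4.2, 0.6, 2.4, 2.2); G = 9.4.
u_1 = α_1·G − ½·(g_1)² = 4.2·9.4 − ½·4.2² = 30.66.

30.66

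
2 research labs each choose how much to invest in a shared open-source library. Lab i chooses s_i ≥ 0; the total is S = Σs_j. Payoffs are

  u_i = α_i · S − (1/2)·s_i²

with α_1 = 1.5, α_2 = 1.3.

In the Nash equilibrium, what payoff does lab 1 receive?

Lab i's FOC: ∂u_i/∂s_i = α_i − s_i = 0, so s_i* = α_i.
NE contributions = (1.5, 1.3); S = 2.8.
u_1 = α_1·S − ½·(s_1)² = 1.5·2.8 − ½·1.5² = 3.075.

3.075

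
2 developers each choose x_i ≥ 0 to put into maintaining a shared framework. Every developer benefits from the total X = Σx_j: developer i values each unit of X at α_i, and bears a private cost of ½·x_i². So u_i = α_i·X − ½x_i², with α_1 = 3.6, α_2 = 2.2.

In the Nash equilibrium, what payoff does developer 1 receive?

Developer i's FOC: ∂u_i/∂x_i = α_i − x_i = 0, so x_i* = α_i.
NE contributions = (3.6, 2.2); X = 5.8.
u_1 = α_1·X − ½·(x_1)² = 3.6·5.8 − ½·3.6² = 14.4.

14.4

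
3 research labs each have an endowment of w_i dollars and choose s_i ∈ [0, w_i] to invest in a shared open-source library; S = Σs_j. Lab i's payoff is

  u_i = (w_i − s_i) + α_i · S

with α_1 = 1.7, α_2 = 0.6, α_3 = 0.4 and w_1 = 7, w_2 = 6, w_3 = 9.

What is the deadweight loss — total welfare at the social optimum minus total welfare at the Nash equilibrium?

25.5

∂u_i/∂s_i = α_i − 1, so lab i contributes w_i if α_i > 1, else 0.
α_i > 1 for i ∈ {1}; NE contributions (7, 0, 0), S = 7.
W^NE = Σw_i − S^NE + (Σα_i)·S^NE = 22 + 1.7·7 = 33.9.
Planner: ∂(Σu_j)/∂s_i = Σα_j − 1 = 1.7 > 0, so everyone contributes w_i; S^SO = 22, W^SO = 22 + 1.7·22 = 59.4.
Deadweight loss = 25.5.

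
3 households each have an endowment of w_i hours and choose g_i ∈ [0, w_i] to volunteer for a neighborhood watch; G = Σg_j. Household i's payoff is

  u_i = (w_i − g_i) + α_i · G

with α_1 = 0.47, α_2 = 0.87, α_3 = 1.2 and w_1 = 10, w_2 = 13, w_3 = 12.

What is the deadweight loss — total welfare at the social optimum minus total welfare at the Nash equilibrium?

∂u_i/∂g_i = α_i − 1, so household i contributes w_i if α_i > 1, else 0.
α_i > 1 for i ∈ {3}; NE contributions (0, 0, 12), G = 12.
W^NE = Σw_i − G^NE + (Σα_i)·G^NE = 35 + 1.54·12 = 53.48.
Planner: ∂(Σu_j)/∂g_i = Σα_j − 1 = 1.54 > 0, so everyone contributes w_i; G^SO = 35, W^SO = 35 + 1.54·35 = 88.9.
Deadweight loss = 35.42.

35.42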